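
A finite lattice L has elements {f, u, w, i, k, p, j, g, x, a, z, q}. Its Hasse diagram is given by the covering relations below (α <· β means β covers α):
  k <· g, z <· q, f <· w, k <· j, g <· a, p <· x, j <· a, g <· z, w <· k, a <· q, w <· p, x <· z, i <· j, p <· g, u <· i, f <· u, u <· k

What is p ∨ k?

g

Common upper bounds of {p, k}: a, g, q, z.
The least among these is g.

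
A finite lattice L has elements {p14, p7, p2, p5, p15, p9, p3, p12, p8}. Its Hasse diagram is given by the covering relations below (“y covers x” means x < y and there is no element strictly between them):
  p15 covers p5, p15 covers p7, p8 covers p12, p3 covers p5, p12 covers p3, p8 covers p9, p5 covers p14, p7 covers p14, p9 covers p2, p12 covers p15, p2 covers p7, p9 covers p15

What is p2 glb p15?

Common lower bounds of {p2, p15}: p14, p7.
The greatest among these is p7.

p7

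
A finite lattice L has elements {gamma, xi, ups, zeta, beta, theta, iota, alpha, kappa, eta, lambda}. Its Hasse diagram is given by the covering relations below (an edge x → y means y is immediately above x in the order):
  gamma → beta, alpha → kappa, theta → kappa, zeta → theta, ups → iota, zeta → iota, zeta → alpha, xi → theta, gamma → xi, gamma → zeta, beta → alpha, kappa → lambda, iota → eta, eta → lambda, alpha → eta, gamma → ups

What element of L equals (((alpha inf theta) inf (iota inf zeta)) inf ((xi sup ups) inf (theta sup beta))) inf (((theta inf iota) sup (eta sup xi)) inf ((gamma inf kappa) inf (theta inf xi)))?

alpha ∧ theta = zeta
iota ∧ zeta = zeta
zeta ∧ zeta = zeta
xi ∨ ups = lambda
theta ∨ beta = kappa
lambda ∧ kappa = kappa
zeta ∧ kappa = zeta
theta ∧ iota = zeta
eta ∨ xi = lambda
zeta ∨ lambda = lambda
gamma ∧ kappa = gamma
theta ∧ xi = xi
gamma ∧ xi = gamma
lambda ∧ gamma = gamma
zeta ∧ gamma = gamma

gamma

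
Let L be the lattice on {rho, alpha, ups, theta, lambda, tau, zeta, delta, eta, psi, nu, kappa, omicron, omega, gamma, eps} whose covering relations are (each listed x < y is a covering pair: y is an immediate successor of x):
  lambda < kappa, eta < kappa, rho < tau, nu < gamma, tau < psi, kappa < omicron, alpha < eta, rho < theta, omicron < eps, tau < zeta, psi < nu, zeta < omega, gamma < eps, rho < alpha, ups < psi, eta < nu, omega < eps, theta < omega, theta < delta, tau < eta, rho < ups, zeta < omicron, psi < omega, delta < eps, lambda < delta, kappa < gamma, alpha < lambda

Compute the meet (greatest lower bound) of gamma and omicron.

Common lower bounds of {gamma, omicron}: alpha, eta, kappa, lambda, rho, tau.
The greatest among these is kappa.

kappa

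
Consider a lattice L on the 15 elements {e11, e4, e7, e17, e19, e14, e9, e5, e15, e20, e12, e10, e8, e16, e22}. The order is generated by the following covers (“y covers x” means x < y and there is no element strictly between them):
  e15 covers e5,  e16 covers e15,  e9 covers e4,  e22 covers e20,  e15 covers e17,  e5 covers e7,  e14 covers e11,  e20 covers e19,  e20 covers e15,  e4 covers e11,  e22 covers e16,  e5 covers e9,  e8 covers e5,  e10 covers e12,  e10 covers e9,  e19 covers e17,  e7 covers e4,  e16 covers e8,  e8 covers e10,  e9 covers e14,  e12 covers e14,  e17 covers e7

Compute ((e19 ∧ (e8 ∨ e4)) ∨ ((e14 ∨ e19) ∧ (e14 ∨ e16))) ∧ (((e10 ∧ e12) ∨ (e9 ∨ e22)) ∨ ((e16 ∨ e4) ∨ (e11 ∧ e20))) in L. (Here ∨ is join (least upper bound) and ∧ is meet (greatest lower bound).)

e8 ∨ e4 = e8
e19 ∧ e8 = e7
e14 ∨ e19 = e20
e14 ∨ e16 = e16
e20 ∧ e16 = e15
e7 ∨ e15 = e15
e10 ∧ e12 = e12
e9 ∨ e22 = e22
e12 ∨ e22 = e22
e16 ∨ e4 = e16
e11 ∧ e20 = e11
e16 ∨ e11 = e16
e22 ∨ e16 = e22
e15 ∧ e22 = e15

e15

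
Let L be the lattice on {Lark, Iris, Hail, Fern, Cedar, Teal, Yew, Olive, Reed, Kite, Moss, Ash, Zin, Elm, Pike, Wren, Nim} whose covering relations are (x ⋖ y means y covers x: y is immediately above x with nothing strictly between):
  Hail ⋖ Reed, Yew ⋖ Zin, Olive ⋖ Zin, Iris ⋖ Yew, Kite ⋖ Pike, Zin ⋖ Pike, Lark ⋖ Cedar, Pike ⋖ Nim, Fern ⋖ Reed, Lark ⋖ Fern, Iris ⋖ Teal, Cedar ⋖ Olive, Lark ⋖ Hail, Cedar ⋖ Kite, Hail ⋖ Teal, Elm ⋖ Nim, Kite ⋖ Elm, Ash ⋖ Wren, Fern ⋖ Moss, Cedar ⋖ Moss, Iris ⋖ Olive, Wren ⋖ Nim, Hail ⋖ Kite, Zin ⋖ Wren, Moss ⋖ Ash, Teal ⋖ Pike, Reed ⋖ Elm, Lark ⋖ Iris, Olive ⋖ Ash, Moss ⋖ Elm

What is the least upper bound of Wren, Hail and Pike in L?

Common upper bounds of {Wren, Hail, Pike}: Nim.
The least among these is Nim.

Nim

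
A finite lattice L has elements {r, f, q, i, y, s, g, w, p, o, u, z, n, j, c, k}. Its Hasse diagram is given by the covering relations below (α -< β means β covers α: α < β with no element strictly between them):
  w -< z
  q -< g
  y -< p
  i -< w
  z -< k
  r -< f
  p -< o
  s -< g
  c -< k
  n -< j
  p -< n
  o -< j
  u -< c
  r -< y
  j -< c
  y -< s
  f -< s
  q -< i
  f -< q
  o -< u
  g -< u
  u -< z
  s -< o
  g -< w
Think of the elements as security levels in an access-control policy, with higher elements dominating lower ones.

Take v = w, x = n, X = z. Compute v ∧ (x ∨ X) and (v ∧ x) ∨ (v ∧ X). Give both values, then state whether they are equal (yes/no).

w; w; yes

x ∨ X = k, so v ∧ (x ∨ X) = w ∧ k = w.
v ∧ x = y and v ∧ X = w, so (v ∧ x) ∨ (v ∧ X) = y ∨ w = w.
Equal: yes.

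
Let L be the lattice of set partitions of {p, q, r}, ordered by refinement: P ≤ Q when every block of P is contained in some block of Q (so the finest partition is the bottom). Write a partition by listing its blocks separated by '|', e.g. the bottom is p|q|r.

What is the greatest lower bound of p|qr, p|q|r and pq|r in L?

The meet (common refinement) of p|qr, p|q|r, pq|r intersects blocks pairwise, giving p|q|r.

p|q|r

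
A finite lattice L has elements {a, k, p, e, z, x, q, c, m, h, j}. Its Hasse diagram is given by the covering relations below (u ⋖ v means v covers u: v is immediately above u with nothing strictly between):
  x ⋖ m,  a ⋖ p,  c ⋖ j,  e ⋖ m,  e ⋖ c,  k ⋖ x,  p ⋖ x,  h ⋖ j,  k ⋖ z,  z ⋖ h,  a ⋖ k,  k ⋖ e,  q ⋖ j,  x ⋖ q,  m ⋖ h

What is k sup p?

Common upper bounds of {k, p}: h, j, m, q, x.
The least among these is x.

x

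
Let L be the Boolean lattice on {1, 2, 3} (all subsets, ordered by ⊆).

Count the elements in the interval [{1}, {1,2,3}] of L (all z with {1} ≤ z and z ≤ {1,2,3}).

4

The interval [{1}, {1,2,3}] = {{1,2,3}, {1,2}, {1,3}, {1}}, which has 4 elements.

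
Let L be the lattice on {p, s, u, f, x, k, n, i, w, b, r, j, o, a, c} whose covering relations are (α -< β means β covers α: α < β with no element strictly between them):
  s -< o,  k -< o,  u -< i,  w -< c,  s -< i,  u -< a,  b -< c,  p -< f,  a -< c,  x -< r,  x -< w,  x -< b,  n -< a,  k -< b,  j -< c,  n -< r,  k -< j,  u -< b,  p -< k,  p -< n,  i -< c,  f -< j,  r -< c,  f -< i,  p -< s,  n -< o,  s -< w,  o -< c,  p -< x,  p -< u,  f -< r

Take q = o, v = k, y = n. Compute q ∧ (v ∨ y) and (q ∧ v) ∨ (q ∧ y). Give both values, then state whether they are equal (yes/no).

v ∨ y = o, so q ∧ (v ∨ y) = o ∧ o = o.
q ∧ v = k and q ∧ y = n, so (q ∧ v) ∨ (q ∧ y) = k ∨ n = o.
Equal: yes.

o; o; yes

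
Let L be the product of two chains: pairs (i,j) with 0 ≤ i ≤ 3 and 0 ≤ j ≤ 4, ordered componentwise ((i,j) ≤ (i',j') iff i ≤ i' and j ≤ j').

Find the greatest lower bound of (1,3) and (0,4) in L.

(0,3)

Common lower bounds of {(1,3), (0,4)}: (0,0), (0,1), (0,2), (0,3).
The greatest among these is (0,3).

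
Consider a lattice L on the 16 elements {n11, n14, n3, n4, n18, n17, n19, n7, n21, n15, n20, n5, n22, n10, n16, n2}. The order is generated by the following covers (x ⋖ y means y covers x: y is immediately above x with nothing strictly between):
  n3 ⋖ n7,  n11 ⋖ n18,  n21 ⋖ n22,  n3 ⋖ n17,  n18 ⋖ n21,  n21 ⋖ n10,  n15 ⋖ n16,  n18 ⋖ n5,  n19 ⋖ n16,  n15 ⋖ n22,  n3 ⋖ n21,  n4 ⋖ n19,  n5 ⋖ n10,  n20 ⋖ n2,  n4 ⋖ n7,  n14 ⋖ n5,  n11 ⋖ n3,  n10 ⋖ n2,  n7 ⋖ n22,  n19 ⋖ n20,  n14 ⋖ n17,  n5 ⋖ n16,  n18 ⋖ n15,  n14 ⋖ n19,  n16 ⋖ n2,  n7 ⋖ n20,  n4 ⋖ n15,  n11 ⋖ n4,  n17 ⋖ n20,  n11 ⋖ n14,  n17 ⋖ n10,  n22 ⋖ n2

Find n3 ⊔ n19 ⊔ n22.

n2

Common upper bounds of {n3, n19, n22}: n2.
The least among these is n2.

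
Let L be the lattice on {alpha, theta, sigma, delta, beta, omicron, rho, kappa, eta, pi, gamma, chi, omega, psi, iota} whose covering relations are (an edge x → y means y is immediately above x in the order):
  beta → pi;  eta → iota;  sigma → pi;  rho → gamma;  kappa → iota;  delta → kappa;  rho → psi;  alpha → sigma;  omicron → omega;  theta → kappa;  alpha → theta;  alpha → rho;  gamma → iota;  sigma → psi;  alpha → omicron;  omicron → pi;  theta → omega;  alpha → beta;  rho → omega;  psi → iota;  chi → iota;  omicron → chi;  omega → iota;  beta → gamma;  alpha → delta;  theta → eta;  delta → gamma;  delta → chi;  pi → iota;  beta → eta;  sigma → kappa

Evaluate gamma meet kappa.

delta

gamma ∧ kappa = delta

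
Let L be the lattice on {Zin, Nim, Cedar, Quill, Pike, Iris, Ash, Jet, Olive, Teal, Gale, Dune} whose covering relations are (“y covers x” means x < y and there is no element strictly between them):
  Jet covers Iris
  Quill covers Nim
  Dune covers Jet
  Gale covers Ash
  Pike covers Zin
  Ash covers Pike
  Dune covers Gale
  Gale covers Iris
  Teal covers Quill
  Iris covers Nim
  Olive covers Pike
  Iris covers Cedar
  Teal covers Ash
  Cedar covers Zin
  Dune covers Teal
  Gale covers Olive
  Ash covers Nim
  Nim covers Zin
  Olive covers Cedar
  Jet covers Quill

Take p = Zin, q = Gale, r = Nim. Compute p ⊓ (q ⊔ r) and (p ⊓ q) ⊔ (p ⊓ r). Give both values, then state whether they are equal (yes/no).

q ⊔ r = Gale, so p ⊓ (q ⊔ r) = Zin ⊓ Gale = Zin.
p ⊓ q = Zin and p ⊓ r = Zin, so (p ⊓ q) ⊔ (p ⊓ r) = Zin ⊔ Zin = Zin.
Equal: yes.

Zin; Zin; yes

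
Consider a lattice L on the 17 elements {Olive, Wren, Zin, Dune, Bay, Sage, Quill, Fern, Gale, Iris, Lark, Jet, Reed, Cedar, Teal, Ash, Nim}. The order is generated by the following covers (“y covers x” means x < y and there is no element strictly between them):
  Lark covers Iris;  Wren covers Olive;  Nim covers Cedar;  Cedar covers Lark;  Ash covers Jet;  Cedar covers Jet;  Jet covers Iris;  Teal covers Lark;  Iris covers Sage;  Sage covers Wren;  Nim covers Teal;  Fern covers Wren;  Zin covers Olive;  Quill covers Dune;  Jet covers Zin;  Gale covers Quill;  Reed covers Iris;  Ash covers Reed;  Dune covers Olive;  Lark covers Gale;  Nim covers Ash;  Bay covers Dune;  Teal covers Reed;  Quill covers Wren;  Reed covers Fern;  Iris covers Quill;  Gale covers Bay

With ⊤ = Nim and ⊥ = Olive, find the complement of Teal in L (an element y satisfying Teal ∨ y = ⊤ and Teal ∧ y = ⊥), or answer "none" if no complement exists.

Zin

Need y with Teal ∨ y = Nim and Teal ∧ y = Olive.
Checking each element gives: Zin.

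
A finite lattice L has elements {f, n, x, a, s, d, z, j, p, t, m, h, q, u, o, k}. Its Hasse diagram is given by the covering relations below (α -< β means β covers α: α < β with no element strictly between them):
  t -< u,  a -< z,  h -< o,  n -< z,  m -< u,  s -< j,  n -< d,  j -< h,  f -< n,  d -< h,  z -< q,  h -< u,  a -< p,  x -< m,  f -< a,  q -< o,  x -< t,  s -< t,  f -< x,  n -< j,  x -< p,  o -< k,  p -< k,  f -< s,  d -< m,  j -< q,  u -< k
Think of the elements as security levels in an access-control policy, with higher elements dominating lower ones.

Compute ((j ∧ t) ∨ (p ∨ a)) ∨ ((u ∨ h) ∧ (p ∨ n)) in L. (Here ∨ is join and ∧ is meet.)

j ∧ t = s
p ∨ a = p
s ∨ p = k
u ∨ h = u
p ∨ n = k
u ∧ k = u
k ∨ u = k

k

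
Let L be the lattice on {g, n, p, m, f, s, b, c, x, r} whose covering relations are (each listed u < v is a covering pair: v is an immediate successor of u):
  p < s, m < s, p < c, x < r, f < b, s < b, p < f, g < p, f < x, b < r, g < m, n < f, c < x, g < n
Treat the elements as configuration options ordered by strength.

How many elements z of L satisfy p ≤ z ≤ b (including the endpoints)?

4

The interval [p, b] = {b, f, p, s}, which has 4 elements.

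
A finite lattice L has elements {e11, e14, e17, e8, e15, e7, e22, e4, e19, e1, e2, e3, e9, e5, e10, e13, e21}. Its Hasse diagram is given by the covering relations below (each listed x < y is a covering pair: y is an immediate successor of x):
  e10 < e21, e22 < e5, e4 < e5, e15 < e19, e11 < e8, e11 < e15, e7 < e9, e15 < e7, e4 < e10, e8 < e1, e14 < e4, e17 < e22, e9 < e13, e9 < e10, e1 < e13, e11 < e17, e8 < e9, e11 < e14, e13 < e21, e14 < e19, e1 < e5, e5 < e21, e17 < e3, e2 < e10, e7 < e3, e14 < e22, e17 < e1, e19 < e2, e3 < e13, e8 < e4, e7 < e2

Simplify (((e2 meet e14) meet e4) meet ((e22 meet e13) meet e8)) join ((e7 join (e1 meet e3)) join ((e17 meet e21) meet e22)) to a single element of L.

e2 ∧ e14 = e14
e14 ∧ e4 = e14
e22 ∧ e13 = e17
e17 ∧ e8 = e11
e14 ∧ e11 = e11
e1 ∧ e3 = e17
e7 ∨ e17 = e3
e17 ∧ e21 = e17
e17 ∧ e22 = e17
e3 ∨ e17 = e3
e11 ∨ e3 = e3

e3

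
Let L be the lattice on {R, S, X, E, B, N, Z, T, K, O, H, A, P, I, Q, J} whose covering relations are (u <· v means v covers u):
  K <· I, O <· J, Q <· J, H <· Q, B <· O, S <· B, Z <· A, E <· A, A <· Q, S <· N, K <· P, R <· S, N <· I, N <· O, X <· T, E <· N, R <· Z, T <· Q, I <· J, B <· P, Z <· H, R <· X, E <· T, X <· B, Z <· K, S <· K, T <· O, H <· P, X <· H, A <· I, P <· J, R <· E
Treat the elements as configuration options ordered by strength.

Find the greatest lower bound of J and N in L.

Common lower bounds of {J, N}: E, N, R, S.
The greatest among these is N.

N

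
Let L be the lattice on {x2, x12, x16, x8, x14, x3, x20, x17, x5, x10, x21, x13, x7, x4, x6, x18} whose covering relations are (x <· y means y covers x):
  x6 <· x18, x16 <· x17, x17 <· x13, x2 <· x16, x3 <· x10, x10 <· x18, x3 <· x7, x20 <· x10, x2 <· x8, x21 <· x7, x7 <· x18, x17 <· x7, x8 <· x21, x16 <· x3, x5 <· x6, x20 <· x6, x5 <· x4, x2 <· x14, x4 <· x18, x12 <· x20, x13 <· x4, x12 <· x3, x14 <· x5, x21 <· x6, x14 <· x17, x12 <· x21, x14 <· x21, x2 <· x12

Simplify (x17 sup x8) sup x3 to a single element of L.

x7

x17 ∨ x8 = x7
x7 ∨ x3 = x7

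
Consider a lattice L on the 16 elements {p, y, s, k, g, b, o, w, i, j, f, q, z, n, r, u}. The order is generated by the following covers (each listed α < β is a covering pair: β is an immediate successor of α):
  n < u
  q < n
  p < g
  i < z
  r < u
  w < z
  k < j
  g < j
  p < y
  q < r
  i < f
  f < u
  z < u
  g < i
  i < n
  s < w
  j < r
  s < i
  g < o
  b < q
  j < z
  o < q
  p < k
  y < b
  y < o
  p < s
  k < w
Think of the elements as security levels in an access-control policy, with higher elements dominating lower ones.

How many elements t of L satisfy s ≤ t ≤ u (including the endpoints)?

7

The interval [s, u] = {f, i, n, s, u, w, z}, which has 7 elements.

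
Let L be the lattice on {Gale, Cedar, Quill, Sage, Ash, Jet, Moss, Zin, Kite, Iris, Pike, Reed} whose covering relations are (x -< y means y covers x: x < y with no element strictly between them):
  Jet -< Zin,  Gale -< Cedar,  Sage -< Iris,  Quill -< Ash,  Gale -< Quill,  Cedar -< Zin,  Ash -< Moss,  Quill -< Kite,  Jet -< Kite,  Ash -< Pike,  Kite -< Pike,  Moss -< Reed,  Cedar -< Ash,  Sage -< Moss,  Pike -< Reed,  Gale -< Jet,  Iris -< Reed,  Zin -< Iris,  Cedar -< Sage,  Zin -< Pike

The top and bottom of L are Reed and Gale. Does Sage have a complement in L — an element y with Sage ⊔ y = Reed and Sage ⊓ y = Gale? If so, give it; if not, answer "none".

Need y with Sage ∨ y = Reed and Sage ∧ y = Gale.
Checking each element gives: Kite.

Kite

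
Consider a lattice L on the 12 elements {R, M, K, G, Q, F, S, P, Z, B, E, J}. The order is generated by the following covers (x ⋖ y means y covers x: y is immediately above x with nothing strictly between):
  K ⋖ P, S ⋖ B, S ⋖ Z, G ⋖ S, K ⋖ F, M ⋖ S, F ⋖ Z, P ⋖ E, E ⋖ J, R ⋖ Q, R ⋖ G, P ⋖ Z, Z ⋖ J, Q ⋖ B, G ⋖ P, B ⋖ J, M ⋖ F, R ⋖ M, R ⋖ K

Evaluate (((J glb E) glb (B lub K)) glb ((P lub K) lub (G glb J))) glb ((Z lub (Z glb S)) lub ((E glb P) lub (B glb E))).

P

J ∧ E = E
B ∨ K = J
E ∧ J = E
P ∨ K = P
G ∧ J = G
P ∨ G = P
E ∧ P = P
Z ∧ S = S
Z ∨ S = Z
E ∧ P = P
B ∧ E = G
P ∨ G = P
Z ∨ P = Z
P ∧ Z = P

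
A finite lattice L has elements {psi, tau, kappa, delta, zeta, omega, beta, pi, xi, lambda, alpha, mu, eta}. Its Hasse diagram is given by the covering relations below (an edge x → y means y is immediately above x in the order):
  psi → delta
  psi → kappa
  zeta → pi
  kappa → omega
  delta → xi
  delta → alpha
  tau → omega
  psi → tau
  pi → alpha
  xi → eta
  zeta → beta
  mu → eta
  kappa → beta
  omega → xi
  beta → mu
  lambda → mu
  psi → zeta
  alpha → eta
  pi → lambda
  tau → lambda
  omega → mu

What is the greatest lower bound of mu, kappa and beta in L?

kappa

Common lower bounds of {mu, kappa, beta}: kappa, psi.
The greatest among these is kappa.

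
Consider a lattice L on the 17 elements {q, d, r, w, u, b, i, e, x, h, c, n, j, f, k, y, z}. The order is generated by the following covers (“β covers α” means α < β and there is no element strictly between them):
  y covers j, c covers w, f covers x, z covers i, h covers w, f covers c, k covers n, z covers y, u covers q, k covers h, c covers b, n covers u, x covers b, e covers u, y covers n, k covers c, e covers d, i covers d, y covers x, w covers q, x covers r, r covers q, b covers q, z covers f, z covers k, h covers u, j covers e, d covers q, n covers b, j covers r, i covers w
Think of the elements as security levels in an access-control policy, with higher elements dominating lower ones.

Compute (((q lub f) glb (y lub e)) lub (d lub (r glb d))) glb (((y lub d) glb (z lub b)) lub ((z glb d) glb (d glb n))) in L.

q ∨ f = f
y ∨ e = y
f ∧ y = x
r ∧ d = q
d ∨ q = d
x ∨ d = y
y ∨ d = y
z ∨ b = z
y ∧ z = y
z ∧ d = d
d ∧ n = q
d ∧ q = q
y ∨ q = y
y ∧ y = y

y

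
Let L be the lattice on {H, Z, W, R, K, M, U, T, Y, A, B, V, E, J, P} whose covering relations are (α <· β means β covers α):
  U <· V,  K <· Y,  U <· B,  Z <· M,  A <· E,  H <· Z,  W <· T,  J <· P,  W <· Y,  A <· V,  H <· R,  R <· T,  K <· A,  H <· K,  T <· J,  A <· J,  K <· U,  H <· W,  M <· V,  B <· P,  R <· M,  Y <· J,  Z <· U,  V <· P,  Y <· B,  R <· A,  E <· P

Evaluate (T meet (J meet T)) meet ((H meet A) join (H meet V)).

H

J ∧ T = T
T ∧ T = T
H ∧ A = H
H ∧ V = H
H ∨ H = H
T ∧ H = H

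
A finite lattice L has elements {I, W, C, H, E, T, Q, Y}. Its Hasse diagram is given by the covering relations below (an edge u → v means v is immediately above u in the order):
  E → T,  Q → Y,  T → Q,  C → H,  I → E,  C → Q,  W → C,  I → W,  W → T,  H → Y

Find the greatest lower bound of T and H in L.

Common lower bounds of {T, H}: I, W.
The greatest among these is W.

W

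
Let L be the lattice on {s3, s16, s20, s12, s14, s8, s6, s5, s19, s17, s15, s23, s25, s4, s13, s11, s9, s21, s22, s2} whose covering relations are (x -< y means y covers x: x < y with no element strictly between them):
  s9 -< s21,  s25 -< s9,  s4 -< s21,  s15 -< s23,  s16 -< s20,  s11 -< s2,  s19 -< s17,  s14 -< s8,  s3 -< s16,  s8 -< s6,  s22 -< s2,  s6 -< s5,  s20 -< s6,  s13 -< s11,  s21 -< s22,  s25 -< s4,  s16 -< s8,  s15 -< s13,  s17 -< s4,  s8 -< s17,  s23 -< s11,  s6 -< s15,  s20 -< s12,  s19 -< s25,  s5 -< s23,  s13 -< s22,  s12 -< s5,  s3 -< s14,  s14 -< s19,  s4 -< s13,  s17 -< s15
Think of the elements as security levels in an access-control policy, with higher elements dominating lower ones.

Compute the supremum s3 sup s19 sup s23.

Common upper bounds of {s3, s19, s23}: s11, s2, s23.
The least among these is s23.

s23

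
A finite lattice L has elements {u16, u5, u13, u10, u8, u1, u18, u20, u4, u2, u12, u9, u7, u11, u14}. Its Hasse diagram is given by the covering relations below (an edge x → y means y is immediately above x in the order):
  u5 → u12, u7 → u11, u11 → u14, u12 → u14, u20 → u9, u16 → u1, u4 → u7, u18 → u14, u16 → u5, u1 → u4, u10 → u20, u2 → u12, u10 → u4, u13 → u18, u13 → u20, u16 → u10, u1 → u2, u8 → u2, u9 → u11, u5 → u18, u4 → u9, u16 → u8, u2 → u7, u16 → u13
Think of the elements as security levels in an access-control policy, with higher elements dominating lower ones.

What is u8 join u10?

u7

Common upper bounds of {u8, u10}: u11, u14, u7.
The least among these is u7.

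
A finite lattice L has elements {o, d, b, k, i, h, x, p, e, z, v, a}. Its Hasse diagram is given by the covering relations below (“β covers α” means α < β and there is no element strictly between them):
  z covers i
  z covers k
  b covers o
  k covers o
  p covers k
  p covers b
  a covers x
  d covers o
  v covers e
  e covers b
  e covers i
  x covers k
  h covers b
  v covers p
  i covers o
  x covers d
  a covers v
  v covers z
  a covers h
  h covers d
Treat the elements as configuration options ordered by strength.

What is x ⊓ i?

o

Common lower bounds of {x, i}: o.
The greatest among these is o.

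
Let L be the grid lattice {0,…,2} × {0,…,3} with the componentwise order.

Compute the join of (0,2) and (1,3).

(1,3)

In a product of chains, the join is componentwise max, giving (1,3).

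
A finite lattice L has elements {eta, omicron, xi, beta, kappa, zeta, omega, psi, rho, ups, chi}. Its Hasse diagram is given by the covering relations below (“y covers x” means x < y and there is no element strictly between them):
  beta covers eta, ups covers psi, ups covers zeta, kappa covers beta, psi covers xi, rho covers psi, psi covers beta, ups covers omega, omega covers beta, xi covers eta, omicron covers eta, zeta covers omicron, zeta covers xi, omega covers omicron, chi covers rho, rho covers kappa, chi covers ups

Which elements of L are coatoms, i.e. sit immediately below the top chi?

The coatoms are exactly the elements covered by chi: rho, ups.

rho, ups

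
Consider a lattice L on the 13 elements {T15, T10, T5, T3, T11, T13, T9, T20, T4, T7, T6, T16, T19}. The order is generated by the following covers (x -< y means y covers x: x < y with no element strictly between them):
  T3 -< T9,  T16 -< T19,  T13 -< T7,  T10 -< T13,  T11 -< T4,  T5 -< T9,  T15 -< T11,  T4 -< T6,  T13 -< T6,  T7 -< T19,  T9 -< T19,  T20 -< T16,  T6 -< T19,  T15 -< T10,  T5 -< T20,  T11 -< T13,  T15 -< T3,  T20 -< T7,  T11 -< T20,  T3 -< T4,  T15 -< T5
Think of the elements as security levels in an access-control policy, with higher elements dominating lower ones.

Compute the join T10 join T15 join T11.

T13

Common upper bounds of {T10, T15, T11}: T13, T19, T6, T7.
The least among these is T13.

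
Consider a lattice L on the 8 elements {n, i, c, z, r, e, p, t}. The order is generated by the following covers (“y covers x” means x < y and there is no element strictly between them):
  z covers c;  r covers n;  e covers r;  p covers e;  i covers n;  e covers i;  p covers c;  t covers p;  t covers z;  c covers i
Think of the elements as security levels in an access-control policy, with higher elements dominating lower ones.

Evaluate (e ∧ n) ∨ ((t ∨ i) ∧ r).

r

e ∧ n = n
t ∨ i = t
t ∧ r = r
n ∨ r = r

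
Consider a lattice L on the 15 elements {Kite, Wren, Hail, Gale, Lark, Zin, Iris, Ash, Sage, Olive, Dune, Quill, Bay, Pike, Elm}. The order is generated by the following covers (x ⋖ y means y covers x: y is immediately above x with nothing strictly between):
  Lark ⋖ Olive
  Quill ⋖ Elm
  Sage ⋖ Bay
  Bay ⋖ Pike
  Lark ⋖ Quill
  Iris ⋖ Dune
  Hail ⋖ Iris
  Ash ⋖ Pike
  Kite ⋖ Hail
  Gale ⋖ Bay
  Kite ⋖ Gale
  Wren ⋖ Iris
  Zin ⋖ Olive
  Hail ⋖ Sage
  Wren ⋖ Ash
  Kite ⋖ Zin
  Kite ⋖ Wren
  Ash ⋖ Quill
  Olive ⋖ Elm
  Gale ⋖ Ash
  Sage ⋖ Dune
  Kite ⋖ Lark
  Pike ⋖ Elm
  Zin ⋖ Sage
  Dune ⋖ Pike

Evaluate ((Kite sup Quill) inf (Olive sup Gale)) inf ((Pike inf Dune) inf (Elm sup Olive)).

Kite ∨ Quill = Quill
Olive ∨ Gale = Elm
Quill ∧ Elm = Quill
Pike ∧ Dune = Dune
Elm ∨ Olive = Elm
Dune ∧ Elm = Dune
Quill ∧ Dune = Wren

Wren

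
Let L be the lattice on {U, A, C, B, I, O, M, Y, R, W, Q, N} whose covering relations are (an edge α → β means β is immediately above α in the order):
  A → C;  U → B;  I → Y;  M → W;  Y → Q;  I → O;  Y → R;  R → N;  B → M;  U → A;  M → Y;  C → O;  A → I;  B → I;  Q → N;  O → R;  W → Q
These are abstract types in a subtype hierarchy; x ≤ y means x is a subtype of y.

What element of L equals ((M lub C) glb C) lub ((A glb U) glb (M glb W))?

M ∨ C = R
R ∧ C = C
A ∧ U = U
M ∧ W = M
U ∧ M = U
C ∨ U = C

C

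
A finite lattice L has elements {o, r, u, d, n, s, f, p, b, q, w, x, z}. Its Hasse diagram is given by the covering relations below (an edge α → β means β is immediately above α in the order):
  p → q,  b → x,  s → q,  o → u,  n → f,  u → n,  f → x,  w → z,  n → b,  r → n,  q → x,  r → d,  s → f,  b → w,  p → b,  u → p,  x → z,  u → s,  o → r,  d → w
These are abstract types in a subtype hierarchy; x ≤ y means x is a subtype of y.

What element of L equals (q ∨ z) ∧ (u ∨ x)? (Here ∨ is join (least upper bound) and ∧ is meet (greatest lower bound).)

q ∨ z = z
u ∨ x = x
z ∧ x = x

x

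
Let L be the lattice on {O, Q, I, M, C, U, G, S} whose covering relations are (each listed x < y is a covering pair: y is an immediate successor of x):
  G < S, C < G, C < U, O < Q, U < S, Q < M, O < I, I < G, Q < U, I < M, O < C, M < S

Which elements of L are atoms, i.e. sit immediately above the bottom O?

The atoms are exactly the elements that cover O: C, I, Q.

C, I, Q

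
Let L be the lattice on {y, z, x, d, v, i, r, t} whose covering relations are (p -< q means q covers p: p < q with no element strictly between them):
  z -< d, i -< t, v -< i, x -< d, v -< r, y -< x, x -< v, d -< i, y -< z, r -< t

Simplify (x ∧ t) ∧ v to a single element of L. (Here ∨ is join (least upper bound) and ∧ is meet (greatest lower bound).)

x

x ∧ t = x
x ∧ v = x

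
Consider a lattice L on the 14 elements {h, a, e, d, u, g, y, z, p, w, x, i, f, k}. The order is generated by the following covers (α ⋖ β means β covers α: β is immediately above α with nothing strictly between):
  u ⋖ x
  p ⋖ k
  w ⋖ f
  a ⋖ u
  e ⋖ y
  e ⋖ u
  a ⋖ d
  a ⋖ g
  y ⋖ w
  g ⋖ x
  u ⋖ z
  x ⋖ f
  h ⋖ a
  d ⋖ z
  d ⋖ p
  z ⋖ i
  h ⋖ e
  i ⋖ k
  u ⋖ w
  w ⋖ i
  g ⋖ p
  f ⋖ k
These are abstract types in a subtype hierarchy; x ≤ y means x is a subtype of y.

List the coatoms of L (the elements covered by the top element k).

The coatoms are exactly the elements covered by k: f, i, p.

f, i, p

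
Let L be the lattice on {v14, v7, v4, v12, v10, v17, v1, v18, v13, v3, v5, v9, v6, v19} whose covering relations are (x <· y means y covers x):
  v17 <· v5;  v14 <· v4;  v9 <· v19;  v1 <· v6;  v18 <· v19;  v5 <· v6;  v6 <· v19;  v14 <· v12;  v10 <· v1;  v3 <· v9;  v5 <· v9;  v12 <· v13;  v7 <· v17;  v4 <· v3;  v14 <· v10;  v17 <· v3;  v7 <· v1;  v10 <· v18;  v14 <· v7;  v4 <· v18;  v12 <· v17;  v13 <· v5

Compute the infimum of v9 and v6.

v5

Common lower bounds of {v9, v6}: v12, v13, v14, v17, v5, v7.
The greatest among these is v5.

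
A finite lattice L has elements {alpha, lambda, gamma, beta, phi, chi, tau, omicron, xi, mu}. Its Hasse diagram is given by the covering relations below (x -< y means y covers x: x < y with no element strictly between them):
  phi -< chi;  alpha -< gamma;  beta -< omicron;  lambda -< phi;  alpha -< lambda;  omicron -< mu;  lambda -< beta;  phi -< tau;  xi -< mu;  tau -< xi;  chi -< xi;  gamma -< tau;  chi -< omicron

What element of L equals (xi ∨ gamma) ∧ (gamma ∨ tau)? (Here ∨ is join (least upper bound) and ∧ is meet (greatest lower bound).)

xi ∨ gamma = xi
gamma ∨ tau = tau
xi ∧ tau = tau

tau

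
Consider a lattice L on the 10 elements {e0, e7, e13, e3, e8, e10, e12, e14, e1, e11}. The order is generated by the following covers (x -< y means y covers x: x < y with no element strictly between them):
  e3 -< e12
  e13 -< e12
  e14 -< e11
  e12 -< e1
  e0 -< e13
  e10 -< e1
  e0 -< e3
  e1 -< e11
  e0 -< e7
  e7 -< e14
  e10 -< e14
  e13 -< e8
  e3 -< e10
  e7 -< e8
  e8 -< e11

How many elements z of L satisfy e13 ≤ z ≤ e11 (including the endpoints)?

The interval [e13, e11] = {e1, e11, e12, e13, e8}, which has 5 elements.

5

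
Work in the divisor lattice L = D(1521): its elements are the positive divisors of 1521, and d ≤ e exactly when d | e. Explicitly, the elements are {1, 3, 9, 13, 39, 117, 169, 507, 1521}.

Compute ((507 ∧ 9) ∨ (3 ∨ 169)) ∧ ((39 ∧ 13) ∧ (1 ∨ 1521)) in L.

13

507 ∧ 9 = 3
3 ∨ 169 = 507
3 ∨ 507 = 507
39 ∧ 13 = 13
1 ∨ 1521 = 1521
13 ∧ 1521 = 13
507 ∧ 13 = 13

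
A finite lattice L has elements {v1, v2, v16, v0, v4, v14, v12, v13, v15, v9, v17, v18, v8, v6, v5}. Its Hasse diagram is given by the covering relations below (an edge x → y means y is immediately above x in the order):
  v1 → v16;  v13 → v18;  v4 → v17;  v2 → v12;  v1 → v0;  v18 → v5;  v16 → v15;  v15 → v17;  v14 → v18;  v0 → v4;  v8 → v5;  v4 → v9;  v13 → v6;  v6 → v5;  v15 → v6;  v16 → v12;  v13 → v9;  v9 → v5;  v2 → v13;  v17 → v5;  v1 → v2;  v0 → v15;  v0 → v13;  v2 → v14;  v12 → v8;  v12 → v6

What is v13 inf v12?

v2

Common lower bounds of {v13, v12}: v1, v2.
The greatest among these is v2.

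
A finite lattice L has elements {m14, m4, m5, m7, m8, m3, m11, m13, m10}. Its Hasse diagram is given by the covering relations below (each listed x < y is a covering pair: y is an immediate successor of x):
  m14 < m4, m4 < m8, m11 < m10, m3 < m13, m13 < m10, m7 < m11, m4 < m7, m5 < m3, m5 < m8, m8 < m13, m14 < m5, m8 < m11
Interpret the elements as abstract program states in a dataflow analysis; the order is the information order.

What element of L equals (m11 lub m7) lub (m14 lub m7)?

m11 ∨ m7 = m11
m14 ∨ m7 = m7
m11 ∨ m7 = m11

m11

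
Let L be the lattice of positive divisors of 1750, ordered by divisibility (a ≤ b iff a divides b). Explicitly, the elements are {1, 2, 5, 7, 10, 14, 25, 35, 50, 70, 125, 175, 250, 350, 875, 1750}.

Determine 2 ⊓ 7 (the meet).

In the divisibility order, the meet is the greatest common divisor: gcd(2, 7) = 1.

1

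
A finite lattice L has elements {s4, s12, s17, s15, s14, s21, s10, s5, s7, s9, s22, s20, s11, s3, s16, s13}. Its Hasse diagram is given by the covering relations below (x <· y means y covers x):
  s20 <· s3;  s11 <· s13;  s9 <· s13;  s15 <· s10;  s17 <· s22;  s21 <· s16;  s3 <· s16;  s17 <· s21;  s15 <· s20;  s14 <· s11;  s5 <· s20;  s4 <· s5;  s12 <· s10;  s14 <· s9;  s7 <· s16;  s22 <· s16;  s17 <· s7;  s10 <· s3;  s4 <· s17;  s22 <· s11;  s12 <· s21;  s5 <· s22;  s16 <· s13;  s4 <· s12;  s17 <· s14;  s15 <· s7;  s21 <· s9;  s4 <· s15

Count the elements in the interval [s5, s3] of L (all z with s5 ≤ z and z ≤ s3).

3

The interval [s5, s3] = {s20, s3, s5}, which has 3 elements.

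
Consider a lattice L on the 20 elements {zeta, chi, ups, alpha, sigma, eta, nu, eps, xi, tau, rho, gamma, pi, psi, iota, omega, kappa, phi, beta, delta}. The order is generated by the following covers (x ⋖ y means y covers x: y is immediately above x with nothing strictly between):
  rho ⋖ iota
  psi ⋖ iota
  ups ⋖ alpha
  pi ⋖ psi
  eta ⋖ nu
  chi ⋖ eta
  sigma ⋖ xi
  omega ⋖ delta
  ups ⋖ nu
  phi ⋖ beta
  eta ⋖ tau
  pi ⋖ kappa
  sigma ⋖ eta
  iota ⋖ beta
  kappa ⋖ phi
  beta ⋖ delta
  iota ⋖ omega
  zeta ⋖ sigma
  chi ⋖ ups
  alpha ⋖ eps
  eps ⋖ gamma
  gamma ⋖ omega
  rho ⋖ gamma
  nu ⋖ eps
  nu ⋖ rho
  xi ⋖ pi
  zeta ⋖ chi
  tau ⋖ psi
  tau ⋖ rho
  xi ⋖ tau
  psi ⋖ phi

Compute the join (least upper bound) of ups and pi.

Common upper bounds of {ups, pi}: beta, delta, iota, omega.
The least among these is iota.

iota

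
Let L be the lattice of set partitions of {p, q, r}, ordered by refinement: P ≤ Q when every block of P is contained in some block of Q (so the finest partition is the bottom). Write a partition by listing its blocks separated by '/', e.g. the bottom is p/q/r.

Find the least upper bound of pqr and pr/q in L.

Common upper bounds of {pqr, pr/q}: pqr.
The least among these is pqr.

pqr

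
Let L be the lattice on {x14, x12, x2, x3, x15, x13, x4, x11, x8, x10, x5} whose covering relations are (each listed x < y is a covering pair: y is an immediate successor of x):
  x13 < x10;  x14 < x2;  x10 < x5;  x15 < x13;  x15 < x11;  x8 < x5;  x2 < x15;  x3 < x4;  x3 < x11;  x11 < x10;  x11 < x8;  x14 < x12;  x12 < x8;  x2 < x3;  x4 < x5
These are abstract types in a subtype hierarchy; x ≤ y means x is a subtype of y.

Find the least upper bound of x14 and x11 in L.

x11

Common upper bounds of {x14, x11}: x10, x11, x5, x8.
The least among these is x11.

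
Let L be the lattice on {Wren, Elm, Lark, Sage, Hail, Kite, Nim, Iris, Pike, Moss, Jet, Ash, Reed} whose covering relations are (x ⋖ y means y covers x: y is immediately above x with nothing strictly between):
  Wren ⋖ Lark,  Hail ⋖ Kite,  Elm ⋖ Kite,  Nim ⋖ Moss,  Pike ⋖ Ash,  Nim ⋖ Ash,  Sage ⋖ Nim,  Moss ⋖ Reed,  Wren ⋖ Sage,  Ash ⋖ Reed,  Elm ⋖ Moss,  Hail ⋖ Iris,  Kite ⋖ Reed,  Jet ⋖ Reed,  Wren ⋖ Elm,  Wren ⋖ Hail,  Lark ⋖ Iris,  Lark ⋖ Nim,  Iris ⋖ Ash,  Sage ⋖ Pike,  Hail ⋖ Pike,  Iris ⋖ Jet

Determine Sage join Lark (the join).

Nim

Common upper bounds of {Sage, Lark}: Ash, Moss, Nim, Reed.
The least among these is Nim.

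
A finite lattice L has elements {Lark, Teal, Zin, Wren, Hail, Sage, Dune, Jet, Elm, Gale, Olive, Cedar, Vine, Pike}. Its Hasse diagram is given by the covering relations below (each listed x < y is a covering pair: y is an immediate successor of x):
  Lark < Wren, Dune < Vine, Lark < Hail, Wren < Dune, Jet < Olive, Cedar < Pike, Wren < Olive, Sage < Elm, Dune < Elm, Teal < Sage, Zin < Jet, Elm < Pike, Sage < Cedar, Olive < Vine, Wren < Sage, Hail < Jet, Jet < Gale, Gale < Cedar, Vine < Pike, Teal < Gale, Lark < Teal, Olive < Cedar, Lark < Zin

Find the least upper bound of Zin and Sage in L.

Common upper bounds of {Zin, Sage}: Cedar, Pike.
The least among these is Cedar.

Cedar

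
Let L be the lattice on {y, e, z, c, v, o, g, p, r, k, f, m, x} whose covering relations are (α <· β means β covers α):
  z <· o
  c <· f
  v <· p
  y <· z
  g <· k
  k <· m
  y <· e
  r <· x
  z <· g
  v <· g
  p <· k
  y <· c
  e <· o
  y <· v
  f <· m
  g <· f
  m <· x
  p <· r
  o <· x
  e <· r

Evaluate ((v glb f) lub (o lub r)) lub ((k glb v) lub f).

v ∧ f = v
o ∨ r = x
v ∨ x = x
k ∧ v = v
v ∨ f = f
x ∨ f = x

x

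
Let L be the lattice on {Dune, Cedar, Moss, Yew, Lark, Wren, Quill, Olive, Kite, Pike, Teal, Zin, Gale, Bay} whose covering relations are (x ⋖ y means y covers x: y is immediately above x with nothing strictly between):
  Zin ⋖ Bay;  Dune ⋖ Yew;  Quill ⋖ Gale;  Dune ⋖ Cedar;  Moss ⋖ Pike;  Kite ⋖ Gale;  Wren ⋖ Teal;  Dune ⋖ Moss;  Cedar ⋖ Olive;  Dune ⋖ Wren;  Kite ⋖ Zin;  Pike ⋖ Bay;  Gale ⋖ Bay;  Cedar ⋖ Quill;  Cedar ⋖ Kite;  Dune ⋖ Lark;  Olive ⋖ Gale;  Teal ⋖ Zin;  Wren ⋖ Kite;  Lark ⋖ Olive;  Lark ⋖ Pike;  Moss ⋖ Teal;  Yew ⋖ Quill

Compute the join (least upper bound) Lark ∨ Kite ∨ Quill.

Gale

Common upper bounds of {Lark, Kite, Quill}: Bay, Gale.
The least among these is Gale.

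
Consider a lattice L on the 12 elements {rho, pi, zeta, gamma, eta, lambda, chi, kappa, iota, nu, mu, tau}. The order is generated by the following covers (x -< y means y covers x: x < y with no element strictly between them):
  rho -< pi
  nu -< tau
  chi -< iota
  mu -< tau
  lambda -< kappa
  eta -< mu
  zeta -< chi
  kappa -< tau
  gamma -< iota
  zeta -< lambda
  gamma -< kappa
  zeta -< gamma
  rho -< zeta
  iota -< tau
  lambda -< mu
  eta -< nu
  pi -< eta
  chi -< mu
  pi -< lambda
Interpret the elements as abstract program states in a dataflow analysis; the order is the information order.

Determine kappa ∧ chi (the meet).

zeta

Common lower bounds of {kappa, chi}: rho, zeta.
The greatest among these is zeta.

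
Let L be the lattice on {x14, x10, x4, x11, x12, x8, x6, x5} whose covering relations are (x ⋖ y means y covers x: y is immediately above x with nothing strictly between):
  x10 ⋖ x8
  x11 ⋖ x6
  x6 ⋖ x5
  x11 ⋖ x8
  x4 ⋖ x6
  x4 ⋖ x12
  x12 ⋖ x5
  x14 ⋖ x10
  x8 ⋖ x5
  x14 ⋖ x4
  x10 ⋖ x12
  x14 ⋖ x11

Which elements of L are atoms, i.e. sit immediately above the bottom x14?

x10, x11, x4

The atoms are exactly the elements that cover x14: x10, x11, x4.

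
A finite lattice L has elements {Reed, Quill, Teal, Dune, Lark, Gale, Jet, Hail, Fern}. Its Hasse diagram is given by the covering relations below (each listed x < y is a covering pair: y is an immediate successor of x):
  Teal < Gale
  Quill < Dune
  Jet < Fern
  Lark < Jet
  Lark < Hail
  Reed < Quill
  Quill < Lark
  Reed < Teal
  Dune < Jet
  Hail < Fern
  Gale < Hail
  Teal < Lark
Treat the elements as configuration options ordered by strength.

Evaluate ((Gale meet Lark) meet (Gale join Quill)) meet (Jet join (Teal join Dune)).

Gale ∧ Lark = Teal
Gale ∨ Quill = Hail
Teal ∧ Hail = Teal
Teal ∨ Dune = Jet
Jet ∨ Jet = Jet
Teal ∧ Jet = Teal

Teal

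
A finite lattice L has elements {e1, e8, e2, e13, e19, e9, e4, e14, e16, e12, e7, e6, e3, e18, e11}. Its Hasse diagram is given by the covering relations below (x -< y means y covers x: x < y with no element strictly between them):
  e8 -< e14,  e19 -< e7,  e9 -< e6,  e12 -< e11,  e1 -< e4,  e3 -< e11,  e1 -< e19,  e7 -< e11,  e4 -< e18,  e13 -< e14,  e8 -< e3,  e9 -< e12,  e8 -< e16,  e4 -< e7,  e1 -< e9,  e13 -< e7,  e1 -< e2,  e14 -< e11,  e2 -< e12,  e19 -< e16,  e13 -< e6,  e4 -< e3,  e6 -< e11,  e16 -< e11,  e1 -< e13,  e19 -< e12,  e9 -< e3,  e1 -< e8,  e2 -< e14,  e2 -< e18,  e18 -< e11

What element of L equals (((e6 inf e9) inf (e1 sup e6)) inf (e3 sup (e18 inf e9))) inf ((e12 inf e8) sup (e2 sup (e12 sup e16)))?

e9

e6 ∧ e9 = e9
e1 ∨ e6 = e6
e9 ∧ e6 = e9
e18 ∧ e9 = e1
e3 ∨ e1 = e3
e9 ∧ e3 = e9
e12 ∧ e8 = e1
e12 ∨ e16 = e11
e2 ∨ e11 = e11
e1 ∨ e11 = e11
e9 ∧ e11 = e9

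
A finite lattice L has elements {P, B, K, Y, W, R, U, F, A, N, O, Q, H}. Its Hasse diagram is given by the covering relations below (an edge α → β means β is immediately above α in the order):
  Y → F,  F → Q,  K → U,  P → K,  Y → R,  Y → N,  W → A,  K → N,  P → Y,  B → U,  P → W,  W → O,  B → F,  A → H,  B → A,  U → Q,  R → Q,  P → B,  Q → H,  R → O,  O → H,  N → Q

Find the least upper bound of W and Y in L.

O

Common upper bounds of {W, Y}: H, O.
The least among these is O.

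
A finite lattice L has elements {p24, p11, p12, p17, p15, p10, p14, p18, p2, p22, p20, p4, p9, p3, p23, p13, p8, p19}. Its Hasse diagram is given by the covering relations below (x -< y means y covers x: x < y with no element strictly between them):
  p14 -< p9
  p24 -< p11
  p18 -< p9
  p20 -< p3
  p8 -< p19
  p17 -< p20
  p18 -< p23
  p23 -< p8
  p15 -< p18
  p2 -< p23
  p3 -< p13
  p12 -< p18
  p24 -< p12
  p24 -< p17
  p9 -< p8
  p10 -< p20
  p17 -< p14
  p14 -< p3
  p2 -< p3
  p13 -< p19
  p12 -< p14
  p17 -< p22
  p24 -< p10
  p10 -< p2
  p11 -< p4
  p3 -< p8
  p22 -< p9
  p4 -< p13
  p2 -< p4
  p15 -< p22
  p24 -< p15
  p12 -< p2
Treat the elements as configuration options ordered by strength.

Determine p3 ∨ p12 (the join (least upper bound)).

p3

Common upper bounds of {p3, p12}: p13, p19, p3, p8.
The least among these is p3.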